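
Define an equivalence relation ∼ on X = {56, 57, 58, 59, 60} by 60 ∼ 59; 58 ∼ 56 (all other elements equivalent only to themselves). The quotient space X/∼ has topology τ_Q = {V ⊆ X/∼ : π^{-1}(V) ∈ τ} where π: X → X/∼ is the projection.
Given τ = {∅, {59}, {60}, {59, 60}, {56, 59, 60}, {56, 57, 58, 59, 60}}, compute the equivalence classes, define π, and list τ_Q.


X/∼ = {[56=58], [57], [59=60]}; |τ_Q| = 3.

Equivalence classes: [56=58], [57], [59=60].
Quotient map π: X → X/∼ sends 56 ↦ [56=58], 57 ↦ [57], 58 ↦ [56=58], 59 ↦ [59=60], 60 ↦ [59=60].
For each subset V ⊆ X/∼, compute π^{-1}(V) ⊆ X and check whether π^{-1}(V) ∈ τ. V is open in τ_Q iff π^{-1}(V) ∈ τ.
  V = {}: π^{-1}(V) = ∅ ∈ τ ✓.
  V = {[56=58]}: π^{-1}(V) = {56, 58} ∉ τ ✗.
  V = {[57]}: π^{-1}(V) = {57} ∉ τ ✗.
  V = {[56=58], [57]}: π^{-1}(V) = {56, 57, 58} ∉ τ ✗.
  V = {[59=60]}: π^{-1}(V) = {59, 60} ∈ τ ✓.
  V = {[56=58], [59=60]}: π^{-1}(V) = {56, 58, 59, 60} ∉ τ ✗.
  V = {[57], [59=60]}: π^{-1}(V) = {57, 59, 60} ∉ τ ✗.
  V = {[56=58], [57], [59=60]}: π^{-1}(V) = {56, 57, 58, 59, 60} ∈ τ ✓.
Open sets in the quotient: τ_Q = {{}, {[59=60]}, {[56=58], [57], [59=60]}} (3 elements).


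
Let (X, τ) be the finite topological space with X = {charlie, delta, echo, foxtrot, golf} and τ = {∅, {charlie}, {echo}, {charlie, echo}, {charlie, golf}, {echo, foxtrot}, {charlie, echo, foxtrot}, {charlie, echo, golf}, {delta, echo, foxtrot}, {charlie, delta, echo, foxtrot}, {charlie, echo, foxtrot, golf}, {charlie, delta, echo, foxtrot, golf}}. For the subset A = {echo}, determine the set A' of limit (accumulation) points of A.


A' = {delta, foxtrot}

For each x ∈ X, list the open sets U ∈ τ with x ∈ U, then check whether U ∩ (A ∖ {x}) ≠ ∅ for every such U.
  x = charlie: open {charlie} ∋ x has {charlie} ∩ (A ∖ {charlie}) = ∅, so x is NOT a limit point.
  x = delta: opens ∋ x are {delta, echo, foxtrot}, {charlie, delta, echo, foxtrot}, {charlie, delta, echo, foxtrot, golf}; each meets A ∖ {delta}, so x IS a limit point.
  x = echo: open {echo} ∋ x has {echo} ∩ (A ∖ {echo}) = ∅, so x is NOT a limit point.
  x = foxtrot: opens ∋ x are {echo, foxtrot}, {charlie, echo, foxtrot}, {delta, echo, foxtrot}, {charlie, delta, echo, foxtrot}, {charlie, echo, foxtrot, golf}, {charlie, delta, echo, foxtrot, golf}; each meets A ∖ {foxtrot}, so x IS a limit point.
  x = golf: open {charlie, golf} ∋ x has {charlie, golf} ∩ (A ∖ {golf}) = ∅, so x is NOT a limit point.
Collecting: A' = {delta, foxtrot}.


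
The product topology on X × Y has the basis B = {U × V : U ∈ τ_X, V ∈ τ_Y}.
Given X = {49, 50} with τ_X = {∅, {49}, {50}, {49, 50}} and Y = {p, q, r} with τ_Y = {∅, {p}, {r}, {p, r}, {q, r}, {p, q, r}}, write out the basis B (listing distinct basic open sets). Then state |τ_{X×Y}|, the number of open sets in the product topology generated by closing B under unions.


Basis B = {∅ × ∅, {49} × {p}, {49} × {r}, {50} × {p}, {50} × {r}, {49} × {p, r}, {49, 50} × {p}, {49} × {q, r}, {49, 50} × {r}, {50} × {p, r}, {50} × {q, r}, {49} × {p, q, r}, {50} × {p, q, r}, {49, 50} × {p, r}, {49, 50} × {q, r}, {49, 50} × {p, q, r}}; |τ_{X×Y}| = 36.

Enumerate products U × V with U ∈ τ_X, V ∈ τ_Y (deduplicated):
  ∅ × ∅ = {} (∅)
  {49} × {p} = {(49,p)}
  {49} × {r} = {(49,r)}
  {50} × {p} = {(50,p)}
  {50} × {r} = {(50,r)}
  {49} × {p, r} = {(49,p), (49,r)}
  {49, 50} × {p} = {(49,p), (50,p)}
  {49} × {q, r} = {(49,q), (49,r)}
  {49, 50} × {r} = {(49,r), (50,r)}
  {50} × {p, r} = {(50,p), (50,r)}
  {50} × {q, r} = {(50,q), (50,r)}
  {49} × {p, q, r} = {(49,p), (49,q), (49,r)}
  {50} × {p, q, r} = {(50,p), (50,q), (50,r)}
  {49, 50} × {p, r} = {(49,p), (49,r), (50,p), (50,r)}
  {49, 50} × {q, r} = {(49,q), (49,r), (50,q), (50,r)}
  {49, 50} × {p, q, r} = {(49,p), (49,q), (49,r), (50,p), (50,q), (50,r)}
These 16 distinct sets form the basis B.
Close under arbitrary unions to get τ_{X×Y}; counting gives |τ_{X×Y}| = 36.


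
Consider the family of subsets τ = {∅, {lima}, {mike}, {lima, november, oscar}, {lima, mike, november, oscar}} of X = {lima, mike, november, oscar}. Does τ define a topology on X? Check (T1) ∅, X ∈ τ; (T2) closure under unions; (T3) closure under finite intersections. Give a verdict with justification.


τ is NOT a topology on X.

Axiom (T1): ∅ ∈ τ? Yes; X ∈ τ? Yes.
Axiom (T2/T3): check pairwise unions and intersections of members of τ.
Counterexample for (T2): {lima} ∪ {mike} = {lima, mike} ∉ τ. Therefore τ is NOT a topology.


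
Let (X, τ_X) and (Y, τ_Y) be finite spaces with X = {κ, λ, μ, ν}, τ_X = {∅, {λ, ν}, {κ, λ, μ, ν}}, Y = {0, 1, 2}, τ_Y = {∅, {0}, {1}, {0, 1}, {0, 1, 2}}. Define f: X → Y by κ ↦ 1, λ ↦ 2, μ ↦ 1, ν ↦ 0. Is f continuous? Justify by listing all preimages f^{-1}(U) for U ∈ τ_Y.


f is NOT continuous.

Compute f^{-1}(U) for each U ∈ τ_Y:
  U = ∅: f^{-1}(U) = ∅ ∈ τ_X ✓.
  U = {0}: f^{-1}(U) = {ν} ∉ τ_X ✗.
  U = {1}: f^{-1}(U) = {κ, μ} ∉ τ_X ✗.
  U = {0, 1}: f^{-1}(U) = {κ, μ, ν} ∉ τ_X ✗.
  U = {0, 1, 2}: f^{-1}(U) = {κ, λ, μ, ν} ∈ τ_X ✓.
Found U = {0} with f^{-1}(U) = {ν} not in τ_X. Therefore f is NOT continuous.


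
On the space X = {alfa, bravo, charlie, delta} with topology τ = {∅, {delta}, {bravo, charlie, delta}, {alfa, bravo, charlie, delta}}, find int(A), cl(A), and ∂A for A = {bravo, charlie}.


int(A) = ∅, cl(A) = {alfa, bravo, charlie}, ∂A = {alfa, bravo, charlie}.

Closed sets in (X, τ) are complements of opens:
  closed(X, τ) = {∅, {alfa}, {alfa, bravo, charlie}, {alfa, bravo, charlie, delta}}.
int(A) = ⋃ {U ∈ τ : U ⊆ A}. Opens contained in A: ∅.
Taking the union of these: int(A) = ∅.
cl(A) = ⋂ {C closed : A ⊆ C}. Closed sets containing A: {alfa, bravo, charlie}, {alfa, bravo, charlie, delta}.
Intersecting these: cl(A) = {alfa, bravo, charlie}.
∂A = cl(A) ∖ int(A) = {alfa, bravo, charlie} ∖ ∅ = {alfa, bravo, charlie}.


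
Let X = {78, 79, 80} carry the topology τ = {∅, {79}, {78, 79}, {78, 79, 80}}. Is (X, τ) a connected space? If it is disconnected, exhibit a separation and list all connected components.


(X, τ) is connected.

Find clopen sets (U ∈ τ with X ∖ U ∈ τ):
  U = ∅, X ∖ U = {78, 79, 80} — both open, so U is clopen.
  U = {78, 79, 80}, X ∖ U = ∅ — both open, so U is clopen.
Only trivial clopens (∅ and X) exist, so (X, τ) is connected.
Compute connected components by grouping points that agree on all clopens:
  component: {78, 79, 80}


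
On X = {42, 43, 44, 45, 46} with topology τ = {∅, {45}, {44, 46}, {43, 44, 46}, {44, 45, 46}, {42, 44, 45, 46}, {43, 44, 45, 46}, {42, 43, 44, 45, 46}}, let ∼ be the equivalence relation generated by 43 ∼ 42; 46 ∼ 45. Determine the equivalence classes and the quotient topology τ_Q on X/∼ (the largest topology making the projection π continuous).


X/∼ = {[42=43], [44], [45=46]}; |τ_Q| = 3.

Equivalence classes: [42=43], [44], [45=46].
Quotient map π: X → X/∼ sends 42 ↦ [42=43], 43 ↦ [42=43], 44 ↦ [44], 45 ↦ [45=46], 46 ↦ [45=46].
For each subset V ⊆ X/∼, compute π^{-1}(V) ⊆ X and check whether π^{-1}(V) ∈ τ. V is open in τ_Q iff π^{-1}(V) ∈ τ.
  V = {}: π^{-1}(V) = ∅ ∈ τ ✓.
  V = {[42=43]}: π^{-1}(V) = {42, 43} ∉ τ ✗.
  V = {[44]}: π^{-1}(V) = {44} ∉ τ ✗.
  V = {[42=43], [44]}: π^{-1}(V) = {42, 43, 44} ∉ τ ✗.
  V = {[45=46]}: π^{-1}(V) = {45, 46} ∉ τ ✗.
  V = {[42=43], [45=46]}: π^{-1}(V) = {42, 43, 45, 46} ∉ τ ✗.
  V = {[44], [45=46]}: π^{-1}(V) = {44, 45, 46} ∈ τ ✓.
  V = {[42=43], [44], [45=46]}: π^{-1}(V) = {42, 43, 44, 45, 46} ∈ τ ✓.
Open sets in the quotient: τ_Q = {{}, {[44], [45=46]}, {[42=43], [44], [45=46]}} (3 elements).


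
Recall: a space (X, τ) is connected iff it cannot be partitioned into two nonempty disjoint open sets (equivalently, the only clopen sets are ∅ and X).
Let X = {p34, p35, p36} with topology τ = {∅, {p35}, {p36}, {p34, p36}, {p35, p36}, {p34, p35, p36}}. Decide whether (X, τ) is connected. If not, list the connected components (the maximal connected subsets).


(X, τ) is disconnected; components = [{p35}, {p34, p36}].

Find clopen sets (U ∈ τ with X ∖ U ∈ τ):
  U = ∅, X ∖ U = {p34, p35, p36} — both open, so U is clopen.
  U = {p35}, X ∖ U = {p34, p36} — both open, so U is clopen.
  U = {p34, p36}, X ∖ U = {p35} — both open, so U is clopen.
  U = {p34, p35, p36}, X ∖ U = ∅ — both open, so U is clopen.
Nontrivial clopen(s) exist: e.g. {p34, p36}. So (X, τ) is disconnected.
Compute connected components by grouping points that agree on all clopens:
  component: {p35}
  component: {p34, p36}


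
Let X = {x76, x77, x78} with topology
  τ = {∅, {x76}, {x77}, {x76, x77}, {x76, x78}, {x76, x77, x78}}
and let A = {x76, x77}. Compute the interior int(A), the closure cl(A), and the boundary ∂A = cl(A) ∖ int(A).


int(A) = {x76, x77}, cl(A) = {x76, x77, x78}, ∂A = {x78}.

Closed sets in (X, τ) are complements of opens:
  closed(X, τ) = {∅, {x77}, {x78}, {x76, x78}, {x77, x78}, {x76, x77, x78}}.
int(A) = ⋃ {U ∈ τ : U ⊆ A}. Opens contained in A: ∅, {x76}, {x77}, {x76, x77}.
Taking the union of these: int(A) = {x76, x77}.
cl(A) = ⋂ {C closed : A ⊆ C}. Closed sets containing A: {x76, x77, x78}.
Intersecting these: cl(A) = {x76, x77, x78}.
∂A = cl(A) ∖ int(A) = {x76, x77, x78} ∖ {x76, x77} = {x78}.


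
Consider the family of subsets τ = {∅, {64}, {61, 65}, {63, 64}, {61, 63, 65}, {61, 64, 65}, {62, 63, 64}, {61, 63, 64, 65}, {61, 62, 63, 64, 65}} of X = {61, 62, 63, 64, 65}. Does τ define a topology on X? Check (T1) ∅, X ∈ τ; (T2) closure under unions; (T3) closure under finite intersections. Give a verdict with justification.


τ is NOT a topology on X.

Axiom (T1): ∅ ∈ τ? Yes; X ∈ τ? Yes.
Axiom (T2/T3): check pairwise unions and intersections of members of τ.
Counterexample for (T3): {63, 64} ∩ {61, 63, 65} = {63} ∉ τ. Therefore τ is NOT a topology.


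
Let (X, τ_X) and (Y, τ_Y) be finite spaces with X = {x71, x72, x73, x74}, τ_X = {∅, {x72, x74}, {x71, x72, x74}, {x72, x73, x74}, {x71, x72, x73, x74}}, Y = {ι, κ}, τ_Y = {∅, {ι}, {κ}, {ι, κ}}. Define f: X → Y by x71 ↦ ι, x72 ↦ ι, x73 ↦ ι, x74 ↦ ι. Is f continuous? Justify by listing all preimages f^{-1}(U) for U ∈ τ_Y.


f IS continuous.

Compute f^{-1}(U) for each U ∈ τ_Y:
  U = ∅: f^{-1}(U) = ∅ ∈ τ_X ✓.
  U = {ι}: f^{-1}(U) = {x71, x72, x73, x74} ∈ τ_X ✓.
  U = {κ}: f^{-1}(U) = ∅ ∈ τ_X ✓.
  U = {ι, κ}: f^{-1}(U) = {x71, x72, x73, x74} ∈ τ_X ✓.
Every preimage lies in τ_X, so f IS continuous.


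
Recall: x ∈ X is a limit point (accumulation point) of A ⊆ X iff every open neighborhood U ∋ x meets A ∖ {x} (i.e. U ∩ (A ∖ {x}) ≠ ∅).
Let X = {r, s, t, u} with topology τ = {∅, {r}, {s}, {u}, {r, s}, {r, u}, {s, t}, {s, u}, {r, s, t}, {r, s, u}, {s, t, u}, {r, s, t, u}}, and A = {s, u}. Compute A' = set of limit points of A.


A' = {t}

For each x ∈ X, list the open sets U ∈ τ with x ∈ U, then check whether U ∩ (A ∖ {x}) ≠ ∅ for every such U.
  x = r: open {r} ∋ x has {r} ∩ (A ∖ {r}) = ∅, so x is NOT a limit point.
  x = s: open {s} ∋ x has {s} ∩ (A ∖ {s}) = ∅, so x is NOT a limit point.
  x = t: opens ∋ x are {s, t}, {r, s, t}, {s, t, u}, {r, s, t, u}; each meets A ∖ {t}, so x IS a limit point.
  x = u: open {u} ∋ x has {u} ∩ (A ∖ {u}) = ∅, so x is NOT a limit point.
Collecting: A' = {t}.


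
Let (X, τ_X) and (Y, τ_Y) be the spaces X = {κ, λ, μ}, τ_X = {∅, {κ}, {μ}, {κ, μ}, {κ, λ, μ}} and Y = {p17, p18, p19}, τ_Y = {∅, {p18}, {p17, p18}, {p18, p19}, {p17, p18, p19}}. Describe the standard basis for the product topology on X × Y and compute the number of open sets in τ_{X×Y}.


Basis B = {∅ × ∅, {κ} × {p18}, {μ} × {p18}, {κ} × {p17, p18}, {κ} × {p18, p19}, {κ, μ} × {p18}, {μ} × {p17, p18}, {μ} × {p18, p19}, {κ} × {p17, p18, p19}, {κ, λ, μ} × {p18}, {μ} × {p17, p18, p19}, {κ, μ} × {p17, p18}, {κ, μ} × {p18, p19}, {κ, μ} × {p17, p18, p19}, {κ, λ, μ} × {p17, p18}, {κ, λ, μ} × {p18, p19}, {κ, λ, μ} × {p17, p18, p19}}; |τ_{X×Y}| = 50.

Enumerate products U × V with U ∈ τ_X, V ∈ τ_Y (deduplicated):
  ∅ × ∅ = {} (∅)
  {κ} × {p18} = {(κ,p18)}
  {μ} × {p18} = {(μ,p18)}
  {κ} × {p17, p18} = {(κ,p17), (κ,p18)}
  {κ} × {p18, p19} = {(κ,p18), (κ,p19)}
  {κ, μ} × {p18} = {(κ,p18), (μ,p18)}
  {μ} × {p17, p18} = {(μ,p17), (μ,p18)}
  {μ} × {p18, p19} = {(μ,p18), (μ,p19)}
  {κ} × {p17, p18, p19} = {(κ,p17), (κ,p18), (κ,p19)}
  {κ, λ, μ} × {p18} = {(κ,p18), (λ,p18), (μ,p18)}
  {μ} × {p17, p18, p19} = {(μ,p17), (μ,p18), (μ,p19)}
  {κ, μ} × {p17, p18} = {(κ,p17), (κ,p18), (μ,p17), (μ,p18)}
  {κ, μ} × {p18, p19} = {(κ,p18), (κ,p19), (μ,p18), (μ,p19)}
  {κ, μ} × {p17, p18, p19} = {(κ,p17), (κ,p18), (κ,p19), (μ,p17), (μ,p18), (μ,p19)}
  {κ, λ, μ} × {p17, p18} = {(κ,p17), (κ,p18), (λ,p17), (λ,p18), (μ,p17), (μ,p18)}
  {κ, λ, μ} × {p18, p19} = {(κ,p18), (κ,p19), (λ,p18), (λ,p19), (μ,p18), (μ,p19)}
  {κ, λ, μ} × {p17, p18, p19} = {(κ,p17), (κ,p18), (κ,p19), (λ,p17), (λ,p18), (λ,p19), (μ,p17), (μ,p18), (μ,p19)}
These 17 distinct sets form the basis B.
Close under arbitrary unions to get τ_{X×Y}; counting gives |τ_{X×Y}| = 50.


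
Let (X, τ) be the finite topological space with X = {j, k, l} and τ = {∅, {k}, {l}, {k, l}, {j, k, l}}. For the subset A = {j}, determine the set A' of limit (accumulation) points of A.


A' = ∅

For each x ∈ X, list the open sets U ∈ τ with x ∈ U, then check whether U ∩ (A ∖ {x}) ≠ ∅ for every such U.
  x = j: open {j, k, l} ∋ x has {j, k, l} ∩ (A ∖ {j}) = ∅, so x is NOT a limit point.
  x = k: open {k} ∋ x has {k} ∩ (A ∖ {k}) = ∅, so x is NOT a limit point.
  x = l: open {l} ∋ x has {l} ∩ (A ∖ {l}) = ∅, so x is NOT a limit point.
Collecting: A' = ∅.


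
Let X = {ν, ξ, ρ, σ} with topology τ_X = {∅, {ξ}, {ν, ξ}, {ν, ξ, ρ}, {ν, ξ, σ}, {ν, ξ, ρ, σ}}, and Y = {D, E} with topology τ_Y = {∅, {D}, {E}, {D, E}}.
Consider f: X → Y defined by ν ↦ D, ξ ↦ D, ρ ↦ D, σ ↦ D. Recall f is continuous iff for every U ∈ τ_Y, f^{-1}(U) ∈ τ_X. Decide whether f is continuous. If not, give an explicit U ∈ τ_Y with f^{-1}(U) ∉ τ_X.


f IS continuous.

Compute f^{-1}(U) for each U ∈ τ_Y:
  U = ∅: f^{-1}(U) = ∅ ∈ τ_X ✓.
  U = {D}: f^{-1}(U) = {ν, ξ, ρ, σ} ∈ τ_X ✓.
  U = {E}: f^{-1}(U) = ∅ ∈ τ_X ✓.
  U = {D, E}: f^{-1}(U) = {ν, ξ, ρ, σ} ∈ τ_X ✓.
Every preimage lies in τ_X, so f IS continuous.


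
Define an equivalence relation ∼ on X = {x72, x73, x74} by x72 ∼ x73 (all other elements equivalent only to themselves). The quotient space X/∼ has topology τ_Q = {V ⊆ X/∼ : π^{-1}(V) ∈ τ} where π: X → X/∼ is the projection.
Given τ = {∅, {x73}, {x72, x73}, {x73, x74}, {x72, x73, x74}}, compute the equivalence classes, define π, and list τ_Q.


X/∼ = {[x72=x73], [x74]}; |τ_Q| = 3.

Equivalence classes: [x72=x73], [x74].
Quotient map π: X → X/∼ sends x72 ↦ [x72=x73], x73 ↦ [x72=x73], x74 ↦ [x74].
For each subset V ⊆ X/∼, compute π^{-1}(V) ⊆ X and check whether π^{-1}(V) ∈ τ. V is open in τ_Q iff π^{-1}(V) ∈ τ.
  V = {}: π^{-1}(V) = ∅ ∈ τ ✓.
  V = {[x72=x73]}: π^{-1}(V) = {x72, x73} ∈ τ ✓.
  V = {[x74]}: π^{-1}(V) = {x74} ∉ τ ✗.
  V = {[x72=x73], [x74]}: π^{-1}(V) = {x72, x73, x74} ∈ τ ✓.
Open sets in the quotient: τ_Q = {{}, {[x72=x73]}, {[x72=x73], [x74]}} (3 elements).


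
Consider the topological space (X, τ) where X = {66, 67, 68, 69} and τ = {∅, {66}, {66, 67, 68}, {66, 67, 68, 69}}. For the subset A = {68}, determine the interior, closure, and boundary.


int(A) = ∅, cl(A) = {67, 68, 69}, ∂A = {67, 68, 69}.

Closed sets in (X, τ) are complements of opens:
  closed(X, τ) = {∅, {69}, {67, 68, 69}, {66, 67, 68, 69}}.
int(A) = ⋃ {U ∈ τ : U ⊆ A}. Opens contained in A: ∅.
Taking the union of these: int(A) = ∅.
cl(A) = ⋂ {C closed : A ⊆ C}. Closed sets containing A: {67, 68, 69}, {66, 67, 68, 69}.
Intersecting these: cl(A) = {67, 68, 69}.
∂A = cl(A) ∖ int(A) = {67, 68, 69} ∖ ∅ = {67, 68, 69}.


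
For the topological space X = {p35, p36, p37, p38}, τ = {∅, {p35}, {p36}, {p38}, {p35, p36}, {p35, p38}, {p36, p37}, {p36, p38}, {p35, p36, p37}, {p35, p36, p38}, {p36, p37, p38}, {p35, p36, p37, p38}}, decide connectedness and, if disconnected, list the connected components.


(X, τ) is disconnected; components = [{p35}, {p38}, {p36, p37}].

Find clopen sets (U ∈ τ with X ∖ U ∈ τ):
  U = ∅, X ∖ U = {p35, p36, p37, p38} — both open, so U is clopen.
  U = {p35}, X ∖ U = {p36, p37, p38} — both open, so U is clopen.
  U = {p38}, X ∖ U = {p35, p36, p37} — both open, so U is clopen.
  U = {p35, p38}, X ∖ U = {p36, p37} — both open, so U is clopen.
  U = {p36, p37}, X ∖ U = {p35, p38} — both open, so U is clopen.
  U = {p35, p36, p37}, X ∖ U = {p38} — both open, so U is clopen.
  U = {p36, p37, p38}, X ∖ U = {p35} — both open, so U is clopen.
  U = {p35, p36, p37, p38}, X ∖ U = ∅ — both open, so U is clopen.
Nontrivial clopen(s) exist: e.g. {p35, p38}. So (X, τ) is disconnected.
Compute connected components by grouping points that agree on all clopens:
  component: {p35}
  component: {p38}
  component: {p36, p37}


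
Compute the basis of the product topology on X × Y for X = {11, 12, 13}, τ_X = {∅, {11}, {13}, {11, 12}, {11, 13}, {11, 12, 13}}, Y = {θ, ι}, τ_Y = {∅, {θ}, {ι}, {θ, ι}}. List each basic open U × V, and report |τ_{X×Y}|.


Basis B = {∅ × ∅, {11} × {θ}, {11} × {ι}, {13} × {θ}, {13} × {ι}, {11} × {θ, ι}, {11, 12} × {θ}, {11, 13} × {θ}, {11, 12} × {ι}, {11, 13} × {ι}, {13} × {θ, ι}, {11, 12, 13} × {θ}, {11, 12, 13} × {ι}, {11, 12} × {θ, ι}, {11, 13} × {θ, ι}, {11, 12, 13} × {θ, ι}}; |τ_{X×Y}| = 36.

Enumerate products U × V with U ∈ τ_X, V ∈ τ_Y (deduplicated):
  ∅ × ∅ = {} (∅)
  {11} × {θ} = {(11,θ)}
  {11} × {ι} = {(11,ι)}
  {13} × {θ} = {(13,θ)}
  {13} × {ι} = {(13,ι)}
  {11} × {θ, ι} = {(11,θ), (11,ι)}
  {11, 12} × {θ} = {(11,θ), (12,θ)}
  {11, 13} × {θ} = {(11,θ), (13,θ)}
  {11, 12} × {ι} = {(11,ι), (12,ι)}
  {11, 13} × {ι} = {(11,ι), (13,ι)}
  {13} × {θ, ι} = {(13,θ), (13,ι)}
  {11, 12, 13} × {θ} = {(11,θ), (12,θ), (13,θ)}
  {11, 12, 13} × {ι} = {(11,ι), (12,ι), (13,ι)}
  {11, 12} × {θ, ι} = {(11,θ), (11,ι), (12,θ), (12,ι)}
  {11, 13} × {θ, ι} = {(11,θ), (11,ι), (13,θ), (13,ι)}
  {11, 12, 13} × {θ, ι} = {(11,θ), (11,ι), (12,θ), (12,ι), (13,θ), (13,ι)}
These 16 distinct sets form the basis B.
Close under arbitrary unions to get τ_{X×Y}; counting gives |τ_{X×Y}| = 36.


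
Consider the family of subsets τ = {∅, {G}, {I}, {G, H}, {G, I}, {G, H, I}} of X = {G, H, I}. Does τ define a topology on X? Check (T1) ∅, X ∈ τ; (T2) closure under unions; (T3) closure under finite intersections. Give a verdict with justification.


τ IS a topology on X.

Axiom (T1): ∅ ∈ τ? Yes; X ∈ τ? Yes.
Axiom (T2/T3): check pairwise unions and intersections of members of τ.
All pairwise intersections and unions checked — each lies in τ. Therefore τ satisfies (T1), (T2), (T3): it IS a topology on X.


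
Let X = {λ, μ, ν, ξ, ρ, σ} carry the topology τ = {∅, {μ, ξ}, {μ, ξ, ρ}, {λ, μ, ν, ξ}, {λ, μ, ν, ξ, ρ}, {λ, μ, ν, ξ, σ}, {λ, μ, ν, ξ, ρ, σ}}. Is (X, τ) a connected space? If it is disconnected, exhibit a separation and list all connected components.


(X, τ) is connected.

Find clopen sets (U ∈ τ with X ∖ U ∈ τ):
  U = ∅, X ∖ U = {λ, μ, ν, ξ, ρ, σ} — both open, so U is clopen.
  U = {λ, μ, ν, ξ, ρ, σ}, X ∖ U = ∅ — both open, so U is clopen.
Only trivial clopens (∅ and X) exist, so (X, τ) is connected.
Compute connected components by grouping points that agree on all clopens:
  component: {λ, μ, ν, ξ, ρ, σ}


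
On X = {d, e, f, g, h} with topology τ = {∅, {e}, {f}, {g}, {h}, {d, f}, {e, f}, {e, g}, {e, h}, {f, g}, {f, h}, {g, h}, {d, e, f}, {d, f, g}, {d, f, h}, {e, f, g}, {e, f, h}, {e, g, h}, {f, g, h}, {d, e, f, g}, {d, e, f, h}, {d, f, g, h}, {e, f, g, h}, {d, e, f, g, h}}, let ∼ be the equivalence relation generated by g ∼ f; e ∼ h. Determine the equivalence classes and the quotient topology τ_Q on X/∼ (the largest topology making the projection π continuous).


X/∼ = {[d], [e=h], [f=g]}; |τ_Q| = 6.

Equivalence classes: [d], [e=h], [f=g].
Quotient map π: X → X/∼ sends d ↦ [d], e ↦ [e=h], f ↦ [f=g], g ↦ [f=g], h ↦ [e=h].
For each subset V ⊆ X/∼, compute π^{-1}(V) ⊆ X and check whether π^{-1}(V) ∈ τ. V is open in τ_Q iff π^{-1}(V) ∈ τ.
  V = {}: π^{-1}(V) = ∅ ∈ τ ✓.
  V = {[d]}: π^{-1}(V) = {d} ∉ τ ✗.
  V = {[e=h]}: π^{-1}(V) = {e, h} ∈ τ ✓.
  V = {[d], [e=h]}: π^{-1}(V) = {d, e, h} ∉ τ ✗.
  V = {[f=g]}: π^{-1}(V) = {f, g} ∈ τ ✓.
  V = {[d], [f=g]}: π^{-1}(V) = {d, f, g} ∈ τ ✓.
  V = {[e=h], [f=g]}: π^{-1}(V) = {e, f, g, h} ∈ τ ✓.
  V = {[d], [e=h], [f=g]}: π^{-1}(V) = {d, e, f, g, h} ∈ τ ✓.
Open sets in the quotient: τ_Q = {{}, {[e=h]}, {[f=g]}, {[d], [f=g]}, {[e=h], [f=g]}, {[d], [e=h], [f=g]}} (6 elements).


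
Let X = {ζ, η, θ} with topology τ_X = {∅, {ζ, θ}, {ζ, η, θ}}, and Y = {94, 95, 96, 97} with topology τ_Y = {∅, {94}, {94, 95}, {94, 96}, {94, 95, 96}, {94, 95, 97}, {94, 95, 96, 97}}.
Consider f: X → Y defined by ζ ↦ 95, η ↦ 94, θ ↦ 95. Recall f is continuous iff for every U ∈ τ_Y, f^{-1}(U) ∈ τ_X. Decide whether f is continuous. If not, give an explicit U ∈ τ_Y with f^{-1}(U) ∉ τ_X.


f is NOT continuous.

Compute f^{-1}(U) for each U ∈ τ_Y:
  U = ∅: f^{-1}(U) = ∅ ∈ τ_X ✓.
  U = {94}: f^{-1}(U) = {η} ∉ τ_X ✗.
  U = {94, 95}: f^{-1}(U) = {ζ, η, θ} ∈ τ_X ✓.
  U = {94, 96}: f^{-1}(U) = {η} ∉ τ_X ✗.
  U = {94, 95, 96}: f^{-1}(U) = {ζ, η, θ} ∈ τ_X ✓.
  U = {94, 95, 97}: f^{-1}(U) = {ζ, η, θ} ∈ τ_X ✓.
  U = {94, 95, 96, 97}: f^{-1}(U) = {ζ, η, θ} ∈ τ_X ✓.
Found U = {94} with f^{-1}(U) = {η} not in τ_X. Therefore f is NOT continuous.


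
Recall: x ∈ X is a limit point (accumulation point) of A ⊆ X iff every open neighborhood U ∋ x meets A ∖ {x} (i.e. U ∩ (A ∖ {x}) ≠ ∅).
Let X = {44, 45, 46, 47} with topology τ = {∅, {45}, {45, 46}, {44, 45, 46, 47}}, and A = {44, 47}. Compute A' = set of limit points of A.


A' = {44, 47}

For each x ∈ X, list the open sets U ∈ τ with x ∈ U, then check whether U ∩ (A ∖ {x}) ≠ ∅ for every such U.
  x = 44: opens ∋ x are {44, 45, 46, 47}; each meets A ∖ {44}, so x IS a limit point.
  x = 45: open {45} ∋ x has {45} ∩ (A ∖ {45}) = ∅, so x is NOT a limit point.
  x = 46: open {45, 46} ∋ x has {45, 46} ∩ (A ∖ {46}) = ∅, so x is NOT a limit point.
  x = 47: opens ∋ x are {44, 45, 46, 47}; each meets A ∖ {47}, so x IS a limit point.
Collecting: A' = {44, 47}.


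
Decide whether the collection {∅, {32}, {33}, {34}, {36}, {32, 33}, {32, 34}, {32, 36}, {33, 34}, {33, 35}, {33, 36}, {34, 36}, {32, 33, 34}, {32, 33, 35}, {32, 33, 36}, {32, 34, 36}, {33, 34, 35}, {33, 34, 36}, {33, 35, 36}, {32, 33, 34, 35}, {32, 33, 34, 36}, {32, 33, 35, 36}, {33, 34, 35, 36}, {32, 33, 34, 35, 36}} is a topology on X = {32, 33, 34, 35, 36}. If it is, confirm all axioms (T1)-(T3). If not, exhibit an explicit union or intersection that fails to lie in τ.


τ IS a topology on X.

Axiom (T1): ∅ ∈ τ? Yes; X ∈ τ? Yes.
Axiom (T2/T3): check pairwise unions and intersections of members of τ.
All pairwise intersections and unions checked — each lies in τ. Therefore τ satisfies (T1), (T2), (T3): it IS a topology on X.


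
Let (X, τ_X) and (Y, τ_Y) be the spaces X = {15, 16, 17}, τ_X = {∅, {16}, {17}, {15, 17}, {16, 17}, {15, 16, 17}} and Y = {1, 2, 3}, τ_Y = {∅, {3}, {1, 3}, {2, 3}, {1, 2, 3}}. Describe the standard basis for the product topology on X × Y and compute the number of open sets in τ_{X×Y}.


Basis B = {∅ × ∅, {16} × {3}, {17} × {3}, {15, 17} × {3}, {16} × {1, 3}, {16} × {2, 3}, {16, 17} × {3}, {17} × {1, 3}, {17} × {2, 3}, {15, 16, 17} × {3}, {16} × {1, 2, 3}, {17} × {1, 2, 3}, {15, 17} × {1, 3}, {15, 17} × {2, 3}, {16, 17} × {1, 3}, {16, 17} × {2, 3}, {15, 17} × {1, 2, 3}, {15, 16, 17} × {1, 3}, {15, 16, 17} × {2, 3}, {16, 17} × {1, 2, 3}, {15, 16, 17} × {1, 2, 3}}; |τ_{X×Y}| = 70.

Enumerate products U × V with U ∈ τ_X, V ∈ τ_Y (deduplicated):
  ∅ × ∅ = {} (∅)
  {16} × {3} = {(16,3)}
  {17} × {3} = {(17,3)}
  {15, 17} × {3} = {(15,3), (17,3)}
  {16} × {1, 3} = {(16,1), (16,3)}
  {16} × {2, 3} = {(16,2), (16,3)}
  {16, 17} × {3} = {(16,3), (17,3)}
  {17} × {1, 3} = {(17,1), (17,3)}
  {17} × {2, 3} = {(17,2), (17,3)}
  {15, 16, 17} × {3} = {(15,3), (16,3), (17,3)}
  {16} × {1, 2, 3} = {(16,1), (16,2), (16,3)}
  {17} × {1, 2, 3} = {(17,1), (17,2), (17,3)}
  {15, 17} × {1, 3} = {(15,1), (15,3), (17,1), (17,3)}
  {15, 17} × {2, 3} = {(15,2), (15,3), (17,2), (17,3)}
  {16, 17} × {1, 3} = {(16,1), (16,3), (17,1), (17,3)}
  {16, 17} × {2, 3} = {(16,2), (16,3), (17,2), (17,3)}
  {15, 17} × {1, 2, 3} = {(15,1), (15,2), (15,3), (17,1), (17,2), (17,3)}
  {15, 16, 17} × {1, 3} = {(15,1), (15,3), (16,1), (16,3), (17,1), (17,3)}
  {15, 16, 17} × {2, 3} = {(15,2), (15,3), (16,2), (16,3), (17,2), (17,3)}
  {16, 17} × {1, 2, 3} = {(16,1), (16,2), (16,3), (17,1), (17,2), (17,3)}
  {15, 16, 17} × {1, 2, 3} = {(15,1), (15,2), (15,3), (16,1), (16,2), (16,3), (17,1), (17,2), (17,3)}
These 21 distinct sets form the basis B.
Close under arbitrary unions to get τ_{X×Y}; counting gives |τ_{X×Y}| = 70.


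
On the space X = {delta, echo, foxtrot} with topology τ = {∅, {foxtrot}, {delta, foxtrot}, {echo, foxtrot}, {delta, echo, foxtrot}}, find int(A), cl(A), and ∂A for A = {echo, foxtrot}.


int(A) = {echo, foxtrot}, cl(A) = {delta, echo, foxtrot}, ∂A = {delta}.

Closed sets in (X, τ) are complements of opens:
  closed(X, τ) = {∅, {delta}, {echo}, {delta, echo}, {delta, echo, foxtrot}}.
int(A) = ⋃ {U ∈ τ : U ⊆ A}. Opens contained in A: ∅, {foxtrot}, {echo, foxtrot}.
Taking the union of these: int(A) = {echo, foxtrot}.
cl(A) = ⋂ {C closed : A ⊆ C}. Closed sets containing A: {delta, echo, foxtrot}.
Intersecting these: cl(A) = {delta, echo, foxtrot}.
∂A = cl(A) ∖ int(A) = {delta, echo, foxtrot} ∖ {echo, foxtrot} = {delta}.


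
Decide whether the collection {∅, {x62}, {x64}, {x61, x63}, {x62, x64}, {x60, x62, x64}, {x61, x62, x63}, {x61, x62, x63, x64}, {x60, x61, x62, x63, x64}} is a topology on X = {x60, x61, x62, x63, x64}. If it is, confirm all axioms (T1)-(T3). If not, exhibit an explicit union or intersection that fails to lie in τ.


τ is NOT a topology on X.

Axiom (T1): ∅ ∈ τ? Yes; X ∈ τ? Yes.
Axiom (T2/T3): check pairwise unions and intersections of members of τ.
Counterexample for (T2): {x64} ∪ {x61, x63} = {x61, x63, x64} ∉ τ. Therefore τ is NOT a topology.


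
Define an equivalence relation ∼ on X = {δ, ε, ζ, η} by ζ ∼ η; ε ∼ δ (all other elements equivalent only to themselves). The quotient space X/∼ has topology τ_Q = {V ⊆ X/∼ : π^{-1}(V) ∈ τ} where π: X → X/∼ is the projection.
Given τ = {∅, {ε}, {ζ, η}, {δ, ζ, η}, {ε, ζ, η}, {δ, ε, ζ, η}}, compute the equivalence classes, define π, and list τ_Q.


X/∼ = {[δ=ε], [ζ=η]}; |τ_Q| = 3.

Equivalence classes: [δ=ε], [ζ=η].
Quotient map π: X → X/∼ sends δ ↦ [δ=ε], ε ↦ [δ=ε], ζ ↦ [ζ=η], η ↦ [ζ=η].
For each subset V ⊆ X/∼, compute π^{-1}(V) ⊆ X and check whether π^{-1}(V) ∈ τ. V is open in τ_Q iff π^{-1}(V) ∈ τ.
  V = {}: π^{-1}(V) = ∅ ∈ τ ✓.
  V = {[δ=ε]}: π^{-1}(V) = {δ, ε} ∉ τ ✗.
  V = {[ζ=η]}: π^{-1}(V) = {ζ, η} ∈ τ ✓.
  V = {[δ=ε], [ζ=η]}: π^{-1}(V) = {δ, ε, ζ, η} ∈ τ ✓.
Open sets in the quotient: τ_Q = {{}, {[ζ=η]}, {[δ=ε], [ζ=η]}} (3 elements).


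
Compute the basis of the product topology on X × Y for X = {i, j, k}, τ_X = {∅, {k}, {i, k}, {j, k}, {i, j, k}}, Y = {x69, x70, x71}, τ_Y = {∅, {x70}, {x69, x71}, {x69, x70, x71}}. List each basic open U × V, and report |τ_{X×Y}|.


Basis B = {∅ × ∅, {k} × {x70}, {i, k} × {x70}, {j, k} × {x70}, {k} × {x69, x71}, {i, j, k} × {x70}, {k} × {x69, x70, x71}, {i, k} × {x69, x71}, {j, k} × {x69, x71}, {i, k} × {x69, x70, x71}, {i, j, k} × {x69, x71}, {j, k} × {x69, x70, x71}, {i, j, k} × {x69, x70, x71}}; |τ_{X×Y}| = 25.

Enumerate products U × V with U ∈ τ_X, V ∈ τ_Y (deduplicated):
  ∅ × ∅ = {} (∅)
  {k} × {x70} = {(k,x70)}
  {i, k} × {x70} = {(i,x70), (k,x70)}
  {j, k} × {x70} = {(j,x70), (k,x70)}
  {k} × {x69, x71} = {(k,x69), (k,x71)}
  {i, j, k} × {x70} = {(i,x70), (j,x70), (k,x70)}
  {k} × {x69, x70, x71} = {(k,x69), (k,x70), (k,x71)}
  {i, k} × {x69, x71} = {(i,x69), (i,x71), (k,x69), (k,x71)}
  {j, k} × {x69, x71} = {(j,x69), (j,x71), (k,x69), (k,x71)}
  {i, k} × {x69, x70, x71} = {(i,x69), (i,x70), (i,x71), (k,x69), (k,x70), (k,x71)}
  {i, j, k} × {x69, x71} = {(i,x69), (i,x71), (j,x69), (j,x71), (k,x69), (k,x71)}
  {j, k} × {x69, x70, x71} = {(j,x69), (j,x70), (j,x71), (k,x69), (k,x70), (k,x71)}
  {i, j, k} × {x69, x70, x71} = {(i,x69), (i,x70), (i,x71), (j,x69), (j,x70), (j,x71), (k,x69), (k,x70), (k,x71)}
These 13 distinct sets form the basis B.
Close under arbitrary unions to get τ_{X×Y}; counting gives |τ_{X×Y}| = 25.


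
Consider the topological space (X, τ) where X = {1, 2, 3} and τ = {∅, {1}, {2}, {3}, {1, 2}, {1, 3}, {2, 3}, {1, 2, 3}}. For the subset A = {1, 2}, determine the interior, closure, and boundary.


int(A) = {1, 2}, cl(A) = {1, 2}, ∂A = ∅.

Closed sets in (X, τ) are complements of opens:
  closed(X, τ) = {∅, {1}, {2}, {3}, {1, 2}, {1, 3}, {2, 3}, {1, 2, 3}}.
int(A) = ⋃ {U ∈ τ : U ⊆ A}. Opens contained in A: ∅, {1}, {2}, {1, 2}.
Taking the union of these: int(A) = {1, 2}.
cl(A) = ⋂ {C closed : A ⊆ C}. Closed sets containing A: {1, 2}, {1, 2, 3}.
Intersecting these: cl(A) = {1, 2}.
∂A = cl(A) ∖ int(A) = {1, 2} ∖ {1, 2} = ∅.


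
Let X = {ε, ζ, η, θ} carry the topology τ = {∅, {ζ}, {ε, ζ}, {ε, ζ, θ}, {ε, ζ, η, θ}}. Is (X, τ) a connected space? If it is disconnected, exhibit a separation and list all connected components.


(X, τ) is connected.

Find clopen sets (U ∈ τ with X ∖ U ∈ τ):
  U = ∅, X ∖ U = {ε, ζ, η, θ} — both open, so U is clopen.
  U = {ε, ζ, η, θ}, X ∖ U = ∅ — both open, so U is clopen.
Only trivial clopens (∅ and X) exist, so (X, τ) is connected.
Compute connected components by grouping points that agree on all clopens:
  component: {ε, ζ, η, θ}


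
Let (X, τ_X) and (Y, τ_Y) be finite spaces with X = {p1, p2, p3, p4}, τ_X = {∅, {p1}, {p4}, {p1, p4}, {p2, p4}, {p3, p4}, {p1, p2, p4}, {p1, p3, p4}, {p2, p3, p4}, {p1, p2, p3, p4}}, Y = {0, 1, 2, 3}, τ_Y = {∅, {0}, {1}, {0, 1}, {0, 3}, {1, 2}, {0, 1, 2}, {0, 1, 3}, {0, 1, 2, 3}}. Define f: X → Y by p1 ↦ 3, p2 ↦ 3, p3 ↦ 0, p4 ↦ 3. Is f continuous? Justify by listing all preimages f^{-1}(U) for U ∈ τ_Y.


f is NOT continuous.

Compute f^{-1}(U) for each U ∈ τ_Y:
  U = ∅: f^{-1}(U) = ∅ ∈ τ_X ✓.
  U = {0}: f^{-1}(U) = {p3} ∉ τ_X ✗.
  U = {1}: f^{-1}(U) = ∅ ∈ τ_X ✓.
  U = {0, 1}: f^{-1}(U) = {p3} ∉ τ_X ✗.
  U = {0, 3}: f^{-1}(U) = {p1, p2, p3, p4} ∈ τ_X ✓.
  U = {1, 2}: f^{-1}(U) = ∅ ∈ τ_X ✓.
  U = {0, 1, 2}: f^{-1}(U) = {p3} ∉ τ_X ✗.
  U = {0, 1, 3}: f^{-1}(U) = {p1, p2, p3, p4} ∈ τ_X ✓.
  U = {0, 1, 2, 3}: f^{-1}(U) = {p1, p2, p3, p4} ∈ τ_X ✓.
Found U = {0} with f^{-1}(U) = {p3} not in τ_X. Therefore f is NOT continuous.


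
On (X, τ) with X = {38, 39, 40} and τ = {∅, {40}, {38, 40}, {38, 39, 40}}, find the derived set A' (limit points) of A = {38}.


A' = {39}

For each x ∈ X, list the open sets U ∈ τ with x ∈ U, then check whether U ∩ (A ∖ {x}) ≠ ∅ for every such U.
  x = 38: open {38, 40} ∋ x has {38, 40} ∩ (A ∖ {38}) = ∅, so x is NOT a limit point.
  x = 39: opens ∋ x are {38, 39, 40}; each meets A ∖ {39}, so x IS a limit point.
  x = 40: open {40} ∋ x has {40} ∩ (A ∖ {40}) = ∅, so x is NOT a limit point.
Collecting: A' = {39}.


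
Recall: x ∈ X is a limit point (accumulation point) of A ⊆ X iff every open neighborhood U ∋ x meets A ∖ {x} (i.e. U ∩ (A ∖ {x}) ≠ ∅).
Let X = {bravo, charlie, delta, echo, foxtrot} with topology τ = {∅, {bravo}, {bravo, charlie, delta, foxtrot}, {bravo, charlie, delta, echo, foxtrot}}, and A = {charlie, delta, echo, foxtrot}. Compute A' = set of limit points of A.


A' = {charlie, delta, echo, foxtrot}

For each x ∈ X, list the open sets U ∈ τ with x ∈ U, then check whether U ∩ (A ∖ {x}) ≠ ∅ for every such U.
  x = bravo: open {bravo} ∋ x has {bravo} ∩ (A ∖ {bravo}) = ∅, so x is NOT a limit point.
  x = charlie: opens ∋ x are {bravo, charlie, delta, foxtrot}, {bravo, charlie, delta, echo, foxtrot}; each meets A ∖ {charlie}, so x IS a limit point.
  x = delta: opens ∋ x are {bravo, charlie, delta, foxtrot}, {bravo, charlie, delta, echo, foxtrot}; each meets A ∖ {delta}, so x IS a limit point.
  x = echo: opens ∋ x are {bravo, charlie, delta, echo, foxtrot}; each meets A ∖ {echo}, so x IS a limit point.
  x = foxtrot: opens ∋ x are {bravo, charlie, delta, foxtrot}, {bravo, charlie, delta, echo, foxtrot}; each meets A ∖ {foxtrot}, so x IS a limit point.
Collecting: A' = {charlie, delta, echo, foxtrot}.


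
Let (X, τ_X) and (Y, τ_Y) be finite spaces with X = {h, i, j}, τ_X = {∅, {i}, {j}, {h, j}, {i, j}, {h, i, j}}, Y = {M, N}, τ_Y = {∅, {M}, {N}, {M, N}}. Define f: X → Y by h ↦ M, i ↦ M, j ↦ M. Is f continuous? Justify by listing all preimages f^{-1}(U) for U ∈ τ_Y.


f IS continuous.

Compute f^{-1}(U) for each U ∈ τ_Y:
  U = ∅: f^{-1}(U) = ∅ ∈ τ_X ✓.
  U = {M}: f^{-1}(U) = {h, i, j} ∈ τ_X ✓.
  U = {N}: f^{-1}(U) = ∅ ∈ τ_X ✓.
  U = {M, N}: f^{-1}(U) = {h, i, j} ∈ τ_X ✓.
Every preimage lies in τ_X, so f IS continuous.


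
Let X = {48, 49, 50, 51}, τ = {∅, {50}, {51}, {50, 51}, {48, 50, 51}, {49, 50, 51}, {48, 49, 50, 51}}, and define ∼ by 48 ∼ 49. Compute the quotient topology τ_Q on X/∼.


X/∼ = {[48=49], [50], [51]}; |τ_Q| = 5.

Equivalence classes: [48=49], [50], [51].
Quotient map π: X → X/∼ sends 48 ↦ [48=49], 49 ↦ [48=49], 50 ↦ [50], 51 ↦ [51].
For each subset V ⊆ X/∼, compute π^{-1}(V) ⊆ X and check whether π^{-1}(V) ∈ τ. V is open in τ_Q iff π^{-1}(V) ∈ τ.
  V = {}: π^{-1}(V) = ∅ ∈ τ ✓.
  V = {[48=49]}: π^{-1}(V) = {48, 49} ∉ τ ✗.
  V = {[50]}: π^{-1}(V) = {50} ∈ τ ✓.
  V = {[48=49], [50]}: π^{-1}(V) = {48, 49, 50} ∉ τ ✗.
  V = {[51]}: π^{-1}(V) = {51} ∈ τ ✓.
  V = {[48=49], [51]}: π^{-1}(V) = {48, 49, 51} ∉ τ ✗.
  V = {[50], [51]}: π^{-1}(V) = {50, 51} ∈ τ ✓.
  V = {[48=49], [50], [51]}: π^{-1}(V) = {48, 49, 50, 51} ∈ τ ✓.
Open sets in the quotient: τ_Q = {{}, {[50]}, {[51]}, {[50], [51]}, {[48=49], [50], [51]}} (5 elements).


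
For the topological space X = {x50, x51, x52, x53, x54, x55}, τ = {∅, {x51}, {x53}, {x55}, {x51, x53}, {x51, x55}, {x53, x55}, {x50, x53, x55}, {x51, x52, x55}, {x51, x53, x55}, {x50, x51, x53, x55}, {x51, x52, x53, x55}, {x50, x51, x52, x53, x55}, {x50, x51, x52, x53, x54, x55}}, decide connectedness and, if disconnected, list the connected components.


(X, τ) is connected.

Find clopen sets (U ∈ τ with X ∖ U ∈ τ):
  U = ∅, X ∖ U = {x50, x51, x52, x53, x54, x55} — both open, so U is clopen.
  U = {x50, x51, x52, x53, x54, x55}, X ∖ U = ∅ — both open, so U is clopen.
Only trivial clopens (∅ and X) exist, so (X, τ) is connected.
Compute connected components by grouping points that agree on all clopens:
  component: {x50, x51, x52, x53, x54, x55}


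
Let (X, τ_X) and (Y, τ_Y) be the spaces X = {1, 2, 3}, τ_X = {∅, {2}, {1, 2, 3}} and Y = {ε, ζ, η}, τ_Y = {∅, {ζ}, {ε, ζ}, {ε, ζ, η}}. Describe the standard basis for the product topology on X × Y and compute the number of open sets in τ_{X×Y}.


Basis B = {∅ × ∅, {2} × {ζ}, {2} × {ε, ζ}, {1, 2, 3} × {ζ}, {2} × {ε, ζ, η}, {1, 2, 3} × {ε, ζ}, {1, 2, 3} × {ε, ζ, η}}; |τ_{X×Y}| = 10.

Enumerate products U × V with U ∈ τ_X, V ∈ τ_Y (deduplicated):
  ∅ × ∅ = {} (∅)
  {2} × {ζ} = {(2,ζ)}
  {2} × {ε, ζ} = {(2,ε), (2,ζ)}
  {1, 2, 3} × {ζ} = {(1,ζ), (2,ζ), (3,ζ)}
  {2} × {ε, ζ, η} = {(2,ε), (2,ζ), (2,η)}
  {1, 2, 3} × {ε, ζ} = {(1,ε), (1,ζ), (2,ε), (2,ζ), (3,ε), (3,ζ)}
  {1, 2, 3} × {ε, ζ, η} = {(1,ε), (1,ζ), (1,η), (2,ε), (2,ζ), (2,η), (3,ε), (3,ζ), (3,η)}
These 7 distinct sets form the basis B.
Close under arbitrary unions to get τ_{X×Y}; counting gives |τ_{X×Y}| = 10.


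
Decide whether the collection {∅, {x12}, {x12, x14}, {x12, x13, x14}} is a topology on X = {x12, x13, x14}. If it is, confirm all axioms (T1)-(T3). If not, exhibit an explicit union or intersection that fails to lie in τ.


τ IS a topology on X.

Axiom (T1): ∅ ∈ τ? Yes; X ∈ τ? Yes.
Axiom (T2/T3): check pairwise unions and intersections of members of τ.
All pairwise intersections and unions checked — each lies in τ. Therefore τ satisfies (T1), (T2), (T3): it IS a topology on X.


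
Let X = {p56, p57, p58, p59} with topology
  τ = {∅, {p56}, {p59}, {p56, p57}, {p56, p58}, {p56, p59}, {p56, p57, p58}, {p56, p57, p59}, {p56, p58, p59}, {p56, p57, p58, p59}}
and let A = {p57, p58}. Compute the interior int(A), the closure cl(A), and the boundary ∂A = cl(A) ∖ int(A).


int(A) = ∅, cl(A) = {p57, p58}, ∂A = {p57, p58}.

Closed sets in (X, τ) are complements of opens:
  closed(X, τ) = {∅, {p57}, {p58}, {p59}, {p57, p58}, {p57, p59}, {p58, p59}, {p56, p57, p58}, {p57, p58, p59}, {p56, p57, p58, p59}}.
int(A) = ⋃ {U ∈ τ : U ⊆ A}. Opens contained in A: ∅.
Taking the union of these: int(A) = ∅.
cl(A) = ⋂ {C closed : A ⊆ C}. Closed sets containing A: {p57, p58}, {p56, p57, p58}, {p57, p58, p59}, {p56, p57, p58, p59}.
Intersecting these: cl(A) = {p57, p58}.
∂A = cl(A) ∖ int(A) = {p57, p58} ∖ ∅ = {p57, p58}.


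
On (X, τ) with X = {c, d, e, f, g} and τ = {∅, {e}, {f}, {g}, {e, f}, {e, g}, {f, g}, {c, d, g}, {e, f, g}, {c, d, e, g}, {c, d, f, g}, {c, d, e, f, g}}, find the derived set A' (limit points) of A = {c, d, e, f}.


A' = {c, d}

For each x ∈ X, list the open sets U ∈ τ with x ∈ U, then check whether U ∩ (A ∖ {x}) ≠ ∅ for every such U.
  x = c: opens ∋ x are {c, d, g}, {c, d, e, g}, {c, d, f, g}, {c, d, e, f, g}; each meets A ∖ {c}, so x IS a limit point.
  x = d: opens ∋ x are {c, d, g}, {c, d, e, g}, {c, d, f, g}, {c, d, e, f, g}; each meets A ∖ {d}, so x IS a limit point.
  x = e: open {e} ∋ x has {e} ∩ (A ∖ {e}) = ∅, so x is NOT a limit point.
  x = f: open {f} ∋ x has {f} ∩ (A ∖ {f}) = ∅, so x is NOT a limit point.
  x = g: open {g} ∋ x has {g} ∩ (A ∖ {g}) = ∅, so x is NOT a limit point.
Collecting: A' = {c, d}.


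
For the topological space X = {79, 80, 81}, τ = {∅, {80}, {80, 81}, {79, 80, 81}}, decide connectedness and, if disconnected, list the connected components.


(X, τ) is connected.

Find clopen sets (U ∈ τ with X ∖ U ∈ τ):
  U = ∅, X ∖ U = {79, 80, 81} — both open, so U is clopen.
  U = {79, 80, 81}, X ∖ U = ∅ — both open, so U is clopen.
Only trivial clopens (∅ and X) exist, so (X, τ) is connected.
Compute connected components by grouping points that agree on all clopens:
  component: {79, 80, 81}
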